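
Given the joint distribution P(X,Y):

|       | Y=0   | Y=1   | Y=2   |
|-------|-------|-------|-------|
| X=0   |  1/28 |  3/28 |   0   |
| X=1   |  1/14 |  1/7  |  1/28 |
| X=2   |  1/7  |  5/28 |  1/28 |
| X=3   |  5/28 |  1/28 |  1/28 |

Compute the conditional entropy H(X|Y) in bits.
1.7824 bits

H(X|Y) = H(X,Y) - H(Y)

H(X,Y) = -Σ_{x,y} P(x,y) log₂ P(x,y). Per-cell terms -P(x,y)·log₂P(x,y):
  X=0: 0.17169, 0.34526, 0.00000
  X=1: 0.27195, 0.40105, 0.17169
  X=2: 0.40105, 0.44383, 0.17169
  X=3: 0.44383, 0.17169, 0.17169
  (cells with P = 0 contribute 0)
Sum of the 12 terms: H(X,Y) = 3.16542 bits

Marginal of Y (column sums):
  P(Y=0) = 1/28 + 1/14 + 1/7 + 5/28 = 3/7
  P(Y=1) = 3/28 + 1/7 + 5/28 + 1/28 = 13/28
  P(Y=2) = 0 + 1/28 + 1/28 + 1/28 = 3/28
H(Y) = -[(3/7)·log₂(3/7) + (13/28)·log₂(13/28) + (3/28)·log₂(3/28)]
  = 0.52388 + 0.51392 + 0.34526 = 1.38306 bits

H(X|Y) = H(X,Y) - H(Y) = 3.16542 - 1.38306 = 1.7824 bits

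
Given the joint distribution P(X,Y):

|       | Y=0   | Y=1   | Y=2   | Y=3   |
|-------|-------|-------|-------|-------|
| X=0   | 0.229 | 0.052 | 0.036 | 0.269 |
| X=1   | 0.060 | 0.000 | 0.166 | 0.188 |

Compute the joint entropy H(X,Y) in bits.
2.5179 bits

H(X,Y) = -Σ_{x,y} P(x,y) log₂ P(x,y). Per-cell terms -P(x,y)·log₂P(x,y):
  X=0: 0.48699, 0.22180, 0.17265, 0.50957
  X=1: 0.24353, 0.00000, 0.43006, 0.45330
  (cells with P = 0 contribute 0)
Sum of the 8 terms: H(X,Y) = 2.5179 bits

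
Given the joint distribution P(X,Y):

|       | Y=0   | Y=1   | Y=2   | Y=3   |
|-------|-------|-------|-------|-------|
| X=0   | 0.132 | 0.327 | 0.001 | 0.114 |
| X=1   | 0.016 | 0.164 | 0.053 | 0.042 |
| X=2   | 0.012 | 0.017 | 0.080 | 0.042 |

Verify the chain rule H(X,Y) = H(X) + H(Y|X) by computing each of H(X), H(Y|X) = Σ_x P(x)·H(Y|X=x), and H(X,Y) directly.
H(X) = 1.3837 bits, H(Y|X) = 1.4963 bits, H(X,Y) = 2.8801 bits

Marginal of X (row sums):
  P(X=0) = 0.132 + 0.327 + 0.001 + 0.114 = 0.574
  P(X=1) = 0.016 + 0.164 + 0.053 + 0.042 = 0.275
  P(X=2) = 0.012 + 0.017 + 0.080 + 0.042 = 0.151
H(X) = -[0.574·log₂(0.574) + 0.275·log₂(0.275) + 0.151·log₂(0.151)]
  = 0.4597 + 0.5122 + 0.4118 = 1.3837 bits

H(Y|X) = Σ_x P(x)·H(Y|X=x):
  X=0: P(X=0) = 0.574, P(Y|X=0) = (66/287, 327/574, 1/574, 57/287) → H(Y|X=0) = 1.4292
  X=1: P(X=1) = 0.275, P(Y|X=1) = (16/275, 164/275, 53/275, 42/275) → H(Y|X=1) = 1.5553
  X=2: P(X=2) = 0.151, P(Y|X=2) = (12/151, 17/151, 80/151, 42/151) → H(Y|X=2) = 1.6441
H(Y|X) = 0.574·1.4292 + 0.275·1.5553 + 0.151·1.6441 = 1.4963 bits

H(X,Y) = -Σ_{x,y} P(x,y) log₂ P(x,y). Per-cell terms -P(x,y)·log₂P(x,y):
  X=0: 0.3856, 0.5273, 0.0100, 0.3571
  X=1: 0.0955, 0.4278, 0.2246, 0.1921
  X=2: 0.0766, 0.0999, 0.2915, 0.1921
Sum of the 12 terms: H(X,Y) = 2.8801 bits

Chain rule check:
  H(X) + H(Y|X) = 1.3837 + 1.4963 = 2.8800 bits
  H(X,Y) = 2.8801 bits
✓ Chain rule verified (Δ = 0.0001 is 4-dp rounding noise: each of the three values was rounded independently).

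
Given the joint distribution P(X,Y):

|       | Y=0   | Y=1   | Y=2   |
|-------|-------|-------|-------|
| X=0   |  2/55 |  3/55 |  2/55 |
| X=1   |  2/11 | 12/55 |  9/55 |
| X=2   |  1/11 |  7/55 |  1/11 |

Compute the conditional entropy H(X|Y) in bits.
1.3673 bits

H(X|Y) = H(X,Y) - H(Y)

H(X,Y) = -Σ_{x,y} P(x,y) log₂ P(x,y). Per-cell terms -P(x,y)·log₂P(x,y):
  X=0: 0.173868, 0.228894, 0.173868
  X=1: 0.447169, 0.479214, 0.427326
  X=2: 0.314494, 0.378510, 0.314494
Sum of the 9 terms: H(X,Y) = 2.93784 bits

Marginal of Y (column sums):
  P(Y=0) = 2/55 + 2/11 + 1/11 = 17/55
  P(Y=1) = 3/55 + 12/55 + 7/55 = 2/5
  P(Y=2) = 2/55 + 9/55 + 1/11 = 16/55
H(Y) = -[(17/55)·log₂(17/55) + (2/5)·log₂(2/5) + (16/55)·log₂(16/55)]
  = 0.523568 + 0.528771 + 0.518214 = 1.57055 bits

H(X|Y) = H(X,Y) - H(Y) = 2.93784 - 1.57055 = 1.3673 bits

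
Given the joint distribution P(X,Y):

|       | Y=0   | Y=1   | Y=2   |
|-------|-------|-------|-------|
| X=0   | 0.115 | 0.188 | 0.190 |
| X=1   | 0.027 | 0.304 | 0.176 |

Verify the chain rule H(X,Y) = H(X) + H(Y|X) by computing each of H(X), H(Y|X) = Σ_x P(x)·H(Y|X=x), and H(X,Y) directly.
H(X) = 0.9999 bits, H(Y|X) = 1.3715 bits, H(X,Y) = 2.3714 bits

Marginal of X (row sums):
  P(X=0) = 0.115 + 0.188 + 0.190 = 0.493
  P(X=1) = 0.027 + 0.304 + 0.176 = 0.507
H(X) = -[0.493·log₂(0.493) + 0.507·log₂(0.507)]
  = 0.50303 + 0.49683 = 0.9999 bits

H(Y|X) = Σ_x P(x)·H(Y|X=x):
  X=0: P(X=0) = 0.493, P(Y|X=0) = (115/493, 188/493, 190/493) → H(Y|X=0) = 1.55038
  X=1: P(X=1) = 0.507, P(Y|X=1) = (9/169, 304/507, 176/507) → H(Y|X=1) = 1.19765
H(Y|X) = 0.493·1.55038 + 0.507·1.19765 = 1.3715 bits

H(X,Y) = -Σ_{x,y} P(x,y) log₂ P(x,y). Per-cell terms -P(x,y)·log₂P(x,y):
  X=0: 0.35883, 0.45330, 0.45523
  X=1: 0.14069, 0.52223, 0.44112
Sum of the 6 terms: H(X,Y) = 2.3714 bits

Chain rule check:
  H(X) + H(Y|X) = 0.9999 + 1.3715 = 2.3714 bits
  H(X,Y) = 2.3714 bits
✓ Chain rule verified.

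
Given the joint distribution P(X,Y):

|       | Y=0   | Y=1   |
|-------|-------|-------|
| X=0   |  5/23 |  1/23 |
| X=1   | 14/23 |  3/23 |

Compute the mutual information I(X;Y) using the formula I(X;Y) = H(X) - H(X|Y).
0.0001 bits

I(X;Y) = H(X) - H(X|Y)

Marginal of X (row sums):
  P(X=0) = 5/23 + 1/23 = 6/23
  P(X=1) = 14/23 + 3/23 = 17/23
H(X) = -[(6/23)·log₂(6/23) + (17/23)·log₂(17/23)]
  = 0.505722 + 0.322334 = 0.82806 bits

Marginal of Y (column sums):
  P(Y=0) = 5/23 + 14/23 = 19/23
  P(Y=1) = 1/23 + 3/23 = 4/23
H(X|Y) = Σ_y P(y)·H(X|Y=y):
  Y=0: P(Y=0) = 19/23, P(X|Y=0) = (5/19, 14/19) → H(X|Y=0) = 0.831474
  Y=1: P(Y=1) = 4/23, P(X|Y=1) = (1/4, 3/4) → H(X|Y=1) = 0.811278
H(X|Y) = (19/23)·0.831474 + (4/23)·0.811278 = 0.82796 bits

I(X;Y) = H(X) - H(X|Y) = 0.82806 - 0.82796 = 0.0001 bits

Cross-check via I(X;Y) = H(X) + H(Y) - H(X,Y): computing H(Y) from the column sums and H(X,Y) from the 4 cells in the same way gives H(Y) = 0.66658 bits and H(X,Y) = 1.49454 bits, so
I(X;Y) = 0.82806 + 0.66658 - 1.49454 = 0.0001 bits ✓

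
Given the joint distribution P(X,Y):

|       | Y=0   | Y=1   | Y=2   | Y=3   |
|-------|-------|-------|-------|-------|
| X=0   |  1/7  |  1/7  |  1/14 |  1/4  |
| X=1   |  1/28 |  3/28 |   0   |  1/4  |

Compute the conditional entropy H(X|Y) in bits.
0.8752 bits

H(X|Y) = H(X,Y) - H(Y)

H(X,Y) = -Σ_{x,y} P(x,y) log₂ P(x,y). Per-cell terms -P(x,y)·log₂P(x,y):
  X=0: 0.40105, 0.40105, 0.27195, 0.50000
  X=1: 0.17169, 0.34526, 0.00000, 0.50000
  (cells with P = 0 contribute 0)
Sum of the 8 terms: H(X,Y) = 2.5910 bits

Marginal of Y (column sums):
  P(Y=0) = 1/7 + 1/28 = 5/28
  P(Y=1) = 1/7 + 3/28 = 1/4
  P(Y=2) = 1/14 + 0 = 1/14
  P(Y=3) = 1/4 + 1/4 = 1/2
H(Y) = -[(5/28)·log₂(5/28) + (1/4)·log₂(1/4) + (1/14)·log₂(1/14) + (1/2)·log₂(1/2)]
  = 0.44383 + 0.50000 + 0.27195 + 0.50000 = 1.7158 bits

H(X|Y) = H(X,Y) - H(Y) = 2.5910 - 1.7158 = 0.8752 bits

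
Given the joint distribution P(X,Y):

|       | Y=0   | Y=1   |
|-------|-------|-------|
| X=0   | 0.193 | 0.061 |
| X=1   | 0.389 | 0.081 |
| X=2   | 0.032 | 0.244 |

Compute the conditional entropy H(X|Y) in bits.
1.2211 bits

H(X|Y) = H(X,Y) - H(Y)

H(X,Y) = -Σ_{x,y} P(x,y) log₂ P(x,y). Per-cell terms -P(x,y)·log₂P(x,y):
  X=0: 0.45805, 0.24614
  X=1: 0.52988, 0.29370
  X=2: 0.15891, 0.49655
Sum of the 6 terms: H(X,Y) = 2.18323 bits

Marginal of Y (column sums):
  P(Y=0) = 0.193 + 0.389 + 0.032 = 0.614
  P(Y=1) = 0.061 + 0.081 + 0.244 = 0.386
H(Y) = -[0.614·log₂(0.614) + 0.386·log₂(0.386)]
  = 0.43207 + 0.53010 = 0.96217 bits

H(X|Y) = H(X,Y) - H(Y) = 2.18323 - 0.96217 = 1.2211 bits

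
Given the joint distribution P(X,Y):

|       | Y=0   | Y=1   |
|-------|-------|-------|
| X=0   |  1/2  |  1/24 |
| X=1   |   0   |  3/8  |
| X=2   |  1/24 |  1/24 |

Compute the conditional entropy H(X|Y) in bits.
0.6088 bits

H(X|Y) = H(X,Y) - H(Y)

H(X,Y) = -Σ_{x,y} P(x,y) log₂ P(x,y). Per-cell terms -P(x,y)·log₂P(x,y):
  X=0: 0.50000, 0.19104
  X=1: 0.00000, 0.53064
  X=2: 0.19104, 0.19104
  (cells with P = 0 contribute 0)
Sum of the 6 terms: H(X,Y) = 1.6038 bits

Marginal of Y (column sums):
  P(Y=0) = 1/2 + 0 + 1/24 = 13/24
  P(Y=1) = 1/24 + 3/8 + 1/24 = 11/24
H(Y) = -[(13/24)·log₂(13/24) + (11/24)·log₂(11/24)]
  = 0.47912 + 0.51587 = 0.9950 bits

H(X|Y) = H(X,Y) - H(Y) = 1.6038 - 0.9950 = 0.6088 bits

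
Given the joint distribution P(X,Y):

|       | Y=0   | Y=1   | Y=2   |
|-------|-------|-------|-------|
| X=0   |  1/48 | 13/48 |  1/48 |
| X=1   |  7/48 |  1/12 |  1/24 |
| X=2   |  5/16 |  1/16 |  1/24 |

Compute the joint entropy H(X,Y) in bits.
2.6034 bits

H(X,Y) = -Σ_{x,y} P(x,y) log₂ P(x,y). Per-cell terms -P(x,y)·log₂P(x,y):
  X=0: 0.1164, 0.5104, 0.1164
  X=1: 0.4051, 0.2987, 0.1910
  X=2: 0.5244, 0.2500, 0.1910
Sum of the 9 terms: H(X,Y) = 2.6034 bits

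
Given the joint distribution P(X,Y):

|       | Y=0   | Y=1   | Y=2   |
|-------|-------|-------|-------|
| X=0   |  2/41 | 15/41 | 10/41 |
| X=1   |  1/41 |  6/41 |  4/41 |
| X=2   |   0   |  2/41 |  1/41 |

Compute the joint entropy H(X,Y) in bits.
2.4470 bits

H(X,Y) = -Σ_{x,y} P(x,y) log₂ P(x,y). Per-cell terms -P(x,y)·log₂P(x,y):
  X=0: 0.21256, 0.53073, 0.49649
  X=1: 0.13067, 0.40574, 0.32757
  X=2: 0.00000, 0.21256, 0.13067
  (cells with P = 0 contribute 0)
Sum of the 9 terms: H(X,Y) = 2.4470 bits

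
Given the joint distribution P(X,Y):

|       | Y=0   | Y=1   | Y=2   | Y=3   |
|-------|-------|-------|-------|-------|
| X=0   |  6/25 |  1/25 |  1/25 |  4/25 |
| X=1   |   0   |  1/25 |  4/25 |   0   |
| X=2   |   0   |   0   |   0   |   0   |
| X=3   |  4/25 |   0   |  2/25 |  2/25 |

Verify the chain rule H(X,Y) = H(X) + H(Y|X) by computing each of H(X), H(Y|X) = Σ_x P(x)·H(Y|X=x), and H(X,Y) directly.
H(X) = 1.4987 bits, H(Y|X) = 1.4048 bits, H(X,Y) = 2.9035 bits

Marginal of X (row sums):
  P(X=0) = 6/25 + 1/25 + 1/25 + 4/25 = 12/25
  P(X=1) = 0 + 1/25 + 4/25 + 0 = 1/5
  P(X=2) = 0 + 0 + 0 + 0 = 0
  P(X=3) = 4/25 + 0 + 2/25 + 2/25 = 8/25
H(X) = -[(12/25)·log₂(12/25) + (1/5)·log₂(1/5) + (8/25)·log₂(8/25)]   (outcomes with P = 0 contribute 0)
  = 0.5083 + 0.4644 + 0.5260 = 1.4987 bits

H(Y|X) = Σ_x P(x)·H(Y|X=x):
  X=0: P(X=0) = 12/25, P(Y|X=0) = (1/2, 1/12, 1/12, 1/3) → H(Y|X=0) = 1.6258
  X=1: P(X=1) = 1/5, P(Y|X=1) = (0, 1/5, 4/5, 0) → H(Y|X=1) = 0.7219
  X=2: P(X=2) = 0 → contributes 0
  X=3: P(X=3) = 8/25, P(Y|X=3) = (1/2, 0, 1/4, 1/4) → H(Y|X=3) = 1.5000
H(Y|X) = (12/25)·1.6258 + (1/5)·0.7219 + (8/25)·1.5000 = 1.4048 bits

H(X,Y) = -Σ_{x,y} P(x,y) log₂ P(x,y). Per-cell terms -P(x,y)·log₂P(x,y):
  X=0: 0.4941, 0.1858, 0.1858, 0.4230
  X=1: 0.0000, 0.1858, 0.4230, 0.0000
  X=2: 0.0000, 0.0000, 0.0000, 0.0000
  X=3: 0.4230, 0.0000, 0.2915, 0.2915
  (cells with P = 0 contribute 0)
Sum of the 16 terms: H(X,Y) = 2.9035 bits

Chain rule check:
  H(X) + H(Y|X) = 1.4987 + 1.4048 = 2.9035 bits
  H(X,Y) = 2.9035 bits
✓ Chain rule verified.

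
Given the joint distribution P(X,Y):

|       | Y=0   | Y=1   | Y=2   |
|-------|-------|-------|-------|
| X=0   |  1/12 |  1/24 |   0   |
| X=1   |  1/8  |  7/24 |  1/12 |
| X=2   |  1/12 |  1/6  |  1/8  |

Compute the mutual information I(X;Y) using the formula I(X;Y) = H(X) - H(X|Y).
0.1090 bits

I(X;Y) = H(X) - H(X|Y)

Marginal of X (row sums):
  P(X=0) = 1/12 + 1/24 + 0 = 1/8
  P(X=1) = 1/8 + 7/24 + 1/12 = 1/2
  P(X=2) = 1/12 + 1/6 + 1/8 = 3/8
H(X) = -[(1/8)·log₂(1/8) + (1/2)·log₂(1/2) + (3/8)·log₂(3/8)]
  = 0.37500 + 0.50000 + 0.53064 = 1.40564 bits

Marginal of Y (column sums):
  P(Y=0) = 1/12 + 1/8 + 1/12 = 7/24
  P(Y=1) = 1/24 + 7/24 + 1/6 = 1/2
  P(Y=2) = 0 + 1/12 + 1/8 = 5/24
H(X|Y) = Σ_y P(y)·H(X|Y=y):
  Y=0: P(Y=0) = 7/24, P(X|Y=0) = (2/7, 3/7, 2/7) → H(X|Y=0) = 1.55666
  Y=1: P(Y=1) = 1/2, P(X|Y=1) = (1/12, 7/12, 1/3) → H(X|Y=1) = 1.28067
  Y=2: P(Y=2) = 5/24, P(X|Y=2) = (0, 2/5, 3/5) → H(X|Y=2) = 0.97095
H(X|Y) = (7/24)·1.55666 + (1/2)·1.28067 + (5/24)·0.97095 = 1.29664 bits

I(X;Y) = H(X) - H(X|Y) = 1.40564 - 1.29664 = 0.1090 bits

Cross-check via I(X;Y) = H(X) + H(Y) - H(X,Y): computing H(Y) from the column sums and H(X,Y) from the 9 cells in the same way gives H(Y) = 1.48993 bits and H(X,Y) = 2.78658 bits, so
I(X;Y) = 1.40564 + 1.48993 - 2.78658 = 0.1090 bits ✓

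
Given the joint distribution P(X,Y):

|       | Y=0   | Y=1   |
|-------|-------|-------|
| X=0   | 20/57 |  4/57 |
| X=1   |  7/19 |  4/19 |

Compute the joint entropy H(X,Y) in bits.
1.8031 bits

H(X,Y) = -Σ_{x,y} P(x,y) log₂ P(x,y). Per-cell terms -P(x,y)·log₂P(x,y):
  X=0: 0.5302, 0.2690
  X=1: 0.5307, 0.4732
Sum of the 4 terms: H(X,Y) = 1.8031 bits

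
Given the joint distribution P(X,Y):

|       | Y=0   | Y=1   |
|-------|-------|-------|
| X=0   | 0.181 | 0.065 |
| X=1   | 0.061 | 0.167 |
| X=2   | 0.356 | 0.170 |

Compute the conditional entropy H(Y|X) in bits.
0.8735 bits

H(Y|X) = H(X,Y) - H(X)

H(X,Y) = -Σ_{x,y} P(x,y) log₂ P(x,y). Per-cell terms -P(x,y)·log₂P(x,y):
  X=0: 0.446335, 0.256322
  X=1: 0.246138, 0.431207
  X=2: 0.530458, 0.434587
Sum of the 6 terms: H(X,Y) = 2.345047 bits

Marginal of X (row sums):
  P(X=0) = 0.181 + 0.065 = 0.246
  P(X=1) = 0.061 + 0.167 = 0.228
  P(X=2) = 0.356 + 0.170 = 0.526
H(X) = -[0.246·log₂(0.246) + 0.228·log₂(0.228) + 0.526·log₂(0.526)]
  = 0.497724 + 0.486300 + 0.487531 = 1.471555 bits

H(Y|X) = H(X,Y) - H(X) = 2.345047 - 1.471555 = 0.8735 bits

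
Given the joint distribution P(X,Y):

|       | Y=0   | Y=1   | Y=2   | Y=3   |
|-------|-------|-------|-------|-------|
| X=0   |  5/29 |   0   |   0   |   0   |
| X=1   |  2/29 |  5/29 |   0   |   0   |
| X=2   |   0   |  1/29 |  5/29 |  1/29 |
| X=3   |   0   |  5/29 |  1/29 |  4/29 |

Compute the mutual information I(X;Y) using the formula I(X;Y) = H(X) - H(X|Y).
0.9781 bits

I(X;Y) = H(X) - H(X|Y)

Marginal of X (row sums):
  P(X=0) = 5/29 + 0 + 0 + 0 = 5/29
  P(X=1) = 2/29 + 5/29 + 0 + 0 = 7/29
  P(X=2) = 0 + 1/29 + 5/29 + 1/29 = 7/29
  P(X=3) = 0 + 5/29 + 1/29 + 4/29 = 10/29
H(X) = -[(5/29)·log₂(5/29) + (7/29)·log₂(7/29) + (7/29)·log₂(7/29) + (10/29)·log₂(10/29)]
  = 0.43725 + 0.49498 + 0.49498 + 0.52967 = 1.9569 bits

Marginal of Y (column sums):
  P(Y=0) = 5/29 + 2/29 + 0 + 0 = 7/29
  P(Y=1) = 0 + 5/29 + 1/29 + 5/29 = 11/29
  P(Y=2) = 0 + 0 + 5/29 + 1/29 = 6/29
  P(Y=3) = 0 + 0 + 1/29 + 4/29 = 5/29
H(X|Y) = Σ_y P(y)·H(X|Y=y):
  Y=0: P(Y=0) = 7/29, P(X|Y=0) = (5/7, 2/7, 0, 0) → H(X|Y=0) = 0.86312
  Y=1: P(Y=1) = 11/29, P(X|Y=1) = (0, 5/11, 1/11, 5/11) → H(X|Y=1) = 1.34859
  Y=2: P(Y=2) = 6/29, P(X|Y=2) = (0, 0, 5/6, 1/6) → H(X|Y=2) = 0.65002
  Y=3: P(Y=3) = 5/29, P(X|Y=3) = (0, 0, 1/5, 4/5) → H(X|Y=3) = 0.72193
H(X|Y) = (7/29)·0.86312 + (11/29)·1.34859 + (6/29)·0.65002 + (5/29)·0.72193 = 0.9788 bits

I(X;Y) = H(X) - H(X|Y) = 1.9569 - 0.9788 = 0.9781 bits

Cross-check via I(X;Y) = H(X) + H(Y) - H(X,Y): computing H(Y) from the column sums and H(X,Y) from the 16 cells in the same way gives H(Y) = 1.9330 bits and H(X,Y) = 2.9118 bits, so
I(X;Y) = 1.9569 + 1.9330 - 2.9118 = 0.9781 bits ✓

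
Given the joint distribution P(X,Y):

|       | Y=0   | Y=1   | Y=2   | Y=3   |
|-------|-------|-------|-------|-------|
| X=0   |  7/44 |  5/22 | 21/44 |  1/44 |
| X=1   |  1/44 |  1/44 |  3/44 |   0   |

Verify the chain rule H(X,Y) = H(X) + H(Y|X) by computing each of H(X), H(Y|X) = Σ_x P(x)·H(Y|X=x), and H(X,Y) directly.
H(X) = 0.5108 bits, H(Y|X) = 1.5426 bits, H(X,Y) = 2.0534 bits

Marginal of X (row sums):
  P(X=0) = 7/44 + 5/22 + 21/44 + 1/44 = 39/44
  P(X=1) = 1/44 + 1/44 + 3/44 + 0 = 5/44
H(X) = -[(39/44)·log₂(39/44) + (5/44)·log₂(5/44)]
  = 0.15425 + 0.35653 = 0.5108 bits

H(Y|X) = Σ_x P(x)·H(Y|X=x):
  X=0: P(X=0) = 39/44, P(Y|X=0) = (7/39, 10/39, 7/13, 1/39) → H(Y|X=0) = 1.56465
  X=1: P(X=1) = 5/44, P(Y|X=1) = (1/5, 1/5, 3/5, 0) → H(Y|X=1) = 1.37095
H(Y|X) = (39/44)·1.56465 + (5/44)·1.37095 = 1.5426 bits

H(X,Y) = -Σ_{x,y} P(x,y) log₂ P(x,y). Per-cell terms -P(x,y)·log₂P(x,y):
  X=0: 0.42192, 0.48580, 0.50930, 0.12408
  X=1: 0.12408, 0.12408, 0.26417, 0.00000
  (cells with P = 0 contribute 0)
Sum of the 8 terms: H(X,Y) = 2.0534 bits

Chain rule check:
  H(X) + H(Y|X) = 0.5108 + 1.5426 = 2.0534 bits
  H(X,Y) = 2.0534 bits
✓ Chain rule verified.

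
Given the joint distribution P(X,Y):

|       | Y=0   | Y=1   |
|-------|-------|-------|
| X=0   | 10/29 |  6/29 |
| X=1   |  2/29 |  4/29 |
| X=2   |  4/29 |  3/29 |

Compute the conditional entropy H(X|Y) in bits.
1.4008 bits

H(X|Y) = H(X,Y) - H(Y)

H(X,Y) = -Σ_{x,y} P(x,y) log₂ P(x,y). Per-cell terms -P(x,y)·log₂P(x,y):
  X=0: 0.52967341, 0.47027969
  X=1: 0.26606765, 0.39420428
  X=2: 0.39420428, 0.33858812
Sum of the 6 terms: H(X,Y) = 2.3930174 bits

Marginal of Y (column sums):
  P(Y=0) = 10/29 + 2/29 + 4/29 = 16/29
  P(Y=1) = 6/29 + 4/29 + 3/29 = 13/29
H(Y) = -[(16/29)·log₂(16/29) + (13/29)·log₂(13/29)]
  = 0.47336882 + 0.51889781 = 0.9922666 bits

H(X|Y) = H(X,Y) - H(Y) = 2.3930174 - 0.9922666 = 1.4008 bits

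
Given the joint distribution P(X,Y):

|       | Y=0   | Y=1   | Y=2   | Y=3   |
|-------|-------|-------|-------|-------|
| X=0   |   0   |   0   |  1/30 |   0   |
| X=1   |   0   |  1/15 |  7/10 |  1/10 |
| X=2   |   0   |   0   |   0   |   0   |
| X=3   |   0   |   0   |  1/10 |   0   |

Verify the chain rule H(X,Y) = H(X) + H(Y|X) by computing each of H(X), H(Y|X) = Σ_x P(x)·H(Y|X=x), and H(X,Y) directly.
H(X) = 0.6747 bits, H(Y|X) = 0.7739 bits, H(X,Y) = 1.4486 bits

Marginal of X (row sums):
  P(X=0) = 0 + 0 + 1/30 + 0 = 1/30
  P(X=1) = 0 + 1/15 + 7/10 + 1/10 = 13/15
  P(X=2) = 0 + 0 + 0 + 0 = 0
  P(X=3) = 0 + 0 + 1/10 + 0 = 1/10
H(X) = -[(1/30)·log₂(1/30) + (13/15)·log₂(13/15) + (1/10)·log₂(1/10)]   (outcomes with P = 0 contribute 0)
  = 0.16356 + 0.17892 + 0.33219 = 0.6747 bits

H(Y|X) = Σ_x P(x)·H(Y|X=x):
  X=0: P(X=0) = 1/30, P(Y|X=0) = (0, 0, 1, 0) → H(Y|X=0) = 0.00000
  X=1: P(X=1) = 13/15, P(Y|X=1) = (0, 1/13, 21/26, 3/26) → H(Y|X=1) = 0.89300
  X=2: P(X=2) = 0 → contributes 0
  X=3: P(X=3) = 1/10, P(Y|X=3) = (0, 0, 1, 0) → H(Y|X=3) = 0.00000
H(Y|X) = (1/30)·0.00000 + (13/15)·0.89300 + (1/10)·0.00000 = 0.7739 bits

H(X,Y) = -Σ_{x,y} P(x,y) log₂ P(x,y). Per-cell terms -P(x,y)·log₂P(x,y):
  X=0: 0.00000, 0.00000, 0.16356, 0.00000
  X=1: 0.00000, 0.26046, 0.36020, 0.33219
  X=2: 0.00000, 0.00000, 0.00000, 0.00000
  X=3: 0.00000, 0.00000, 0.33219, 0.00000
  (cells with P = 0 contribute 0)
Sum of the 16 terms: H(X,Y) = 1.4486 bits

Chain rule check:
  H(X) + H(Y|X) = 0.6747 + 0.7739 = 1.4486 bits
  H(X,Y) = 1.4486 bits
✓ Chain rule verified.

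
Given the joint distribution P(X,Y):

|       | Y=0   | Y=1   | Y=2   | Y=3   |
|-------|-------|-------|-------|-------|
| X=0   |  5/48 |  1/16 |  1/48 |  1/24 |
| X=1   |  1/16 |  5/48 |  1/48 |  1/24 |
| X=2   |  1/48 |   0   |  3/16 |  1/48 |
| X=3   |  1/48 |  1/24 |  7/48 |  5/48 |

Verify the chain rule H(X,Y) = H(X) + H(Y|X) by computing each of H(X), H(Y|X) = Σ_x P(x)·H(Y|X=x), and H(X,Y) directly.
H(X) = 1.9857 bits, H(Y|X) = 1.5468 bits, H(X,Y) = 3.5325 bits

Marginal of X (row sums):
  P(X=0) = 5/48 + 1/16 + 1/48 + 1/24 = 11/48
  P(X=1) = 1/16 + 5/48 + 1/48 + 1/24 = 11/48
  P(X=2) = 1/48 + 0 + 3/16 + 1/48 = 11/48
  P(X=3) = 1/48 + 1/24 + 7/48 + 5/48 = 5/16
H(X) = -[(11/48)·log₂(11/48) + (11/48)·log₂(11/48) + (11/48)·log₂(11/48) + (5/16)·log₂(5/16)]
  = 0.48710 + 0.48710 + 0.48710 + 0.52440 = 1.9857 bits

H(Y|X) = Σ_x P(x)·H(Y|X=x):
  X=0: P(X=0) = 11/48, P(Y|X=0) = (5/11, 3/11, 1/11, 2/11) → H(Y|X=0) = 1.78993
  X=1: P(X=1) = 11/48, P(Y|X=1) = (3/11, 5/11, 1/11, 2/11) → H(Y|X=1) = 1.78993
  X=2: P(X=2) = 11/48, P(Y|X=2) = (1/11, 0, 9/11, 1/11) → H(Y|X=2) = 0.86586
  X=3: P(X=3) = 5/16, P(Y|X=3) = (1/15, 2/15, 7/15, 1/3) → H(Y|X=3) = 1.68948
H(Y|X) = (11/48)·1.78993 + (11/48)·1.78993 + (11/48)·0.86586 + (5/16)·1.68948 = 1.5468 bits

H(X,Y) = -Σ_{x,y} P(x,y) log₂ P(x,y). Per-cell terms -P(x,y)·log₂P(x,y):
  X=0: 0.33990, 0.25000, 0.11635, 0.19104
  X=1: 0.25000, 0.33990, 0.11635, 0.19104
  X=2: 0.11635, 0.00000, 0.45282, 0.11635
  X=3: 0.11635, 0.19104, 0.40507, 0.33990
  (cells with P = 0 contribute 0)
Sum of the 16 terms: H(X,Y) = 3.5325 bits

Chain rule check:
  H(X) + H(Y|X) = 1.9857 + 1.5468 = 3.5325 bits
  H(X,Y) = 3.5325 bits
✓ Chain rule verified.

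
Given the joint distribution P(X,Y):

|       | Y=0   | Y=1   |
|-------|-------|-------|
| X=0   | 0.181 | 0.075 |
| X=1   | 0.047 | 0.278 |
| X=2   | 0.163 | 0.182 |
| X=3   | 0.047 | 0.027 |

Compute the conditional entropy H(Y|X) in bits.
0.8314 bits

H(Y|X) = H(X,Y) - H(X)

H(X,Y) = -Σ_{x,y} P(x,y) log₂ P(x,y). Per-cell terms -P(x,y)·log₂P(x,y):
  X=0: 0.4463, 0.2803
  X=1: 0.2073, 0.5134
  X=2: 0.4266, 0.4474
  X=3: 0.2073, 0.1407
Sum of the 8 terms: H(X,Y) = 2.6693 bits

Marginal of X (row sums):
  P(X=0) = 0.181 + 0.075 = 0.256
  P(X=1) = 0.047 + 0.278 = 0.325
  P(X=2) = 0.163 + 0.182 = 0.345
  P(X=3) = 0.047 + 0.027 = 0.074
H(X) = -[0.256·log₂(0.256) + 0.325·log₂(0.325) + 0.345·log₂(0.345) + 0.074·log₂(0.074)]
  = 0.5032 + 0.5270 + 0.5297 + 0.2780 = 1.8379 bits

H(Y|X) = H(X,Y) - H(X) = 2.6693 - 1.8379 = 0.8314 bits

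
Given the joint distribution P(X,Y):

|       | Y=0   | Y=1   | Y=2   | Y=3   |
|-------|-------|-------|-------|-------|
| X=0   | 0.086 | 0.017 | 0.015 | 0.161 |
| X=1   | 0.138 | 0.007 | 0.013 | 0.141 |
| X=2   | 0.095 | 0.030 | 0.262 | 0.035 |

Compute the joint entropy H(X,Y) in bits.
2.9937 bits

H(X,Y) = -Σ_{x,y} P(x,y) log₂ P(x,y). Per-cell terms -P(x,y)·log₂P(x,y):
  X=0: 0.3044, 0.0999, 0.0909, 0.4242
  X=1: 0.3943, 0.0501, 0.0814, 0.3985
  X=2: 0.3226, 0.1518, 0.5063, 0.1693
Sum of the 12 terms: H(X,Y) = 2.9937 bits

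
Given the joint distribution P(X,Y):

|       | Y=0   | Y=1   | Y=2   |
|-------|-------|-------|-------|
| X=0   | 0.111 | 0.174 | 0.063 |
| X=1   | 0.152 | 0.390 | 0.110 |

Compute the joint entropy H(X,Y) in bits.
2.3355 bits

H(X,Y) = -Σ_{x,y} P(x,y) log₂ P(x,y). Per-cell terms -P(x,y)·log₂P(x,y):
  X=0: 0.3520, 0.4390, 0.2513
  X=1: 0.4131, 0.5298, 0.3503
Sum of the 6 terms: H(X,Y) = 2.3355 bits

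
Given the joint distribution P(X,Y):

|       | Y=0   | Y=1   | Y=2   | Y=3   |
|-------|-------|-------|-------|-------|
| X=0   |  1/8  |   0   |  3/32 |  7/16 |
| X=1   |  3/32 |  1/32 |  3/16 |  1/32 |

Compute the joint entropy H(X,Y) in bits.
2.3024 bits

H(X,Y) = -Σ_{x,y} P(x,y) log₂ P(x,y). Per-cell terms -P(x,y)·log₂P(x,y):
  X=0: 0.3750, 0.0000, 0.3202, 0.5218
  X=1: 0.3202, 0.1562, 0.4528, 0.1562
  (cells with P = 0 contribute 0)
Sum of the 8 terms: H(X,Y) = 2.3024 bits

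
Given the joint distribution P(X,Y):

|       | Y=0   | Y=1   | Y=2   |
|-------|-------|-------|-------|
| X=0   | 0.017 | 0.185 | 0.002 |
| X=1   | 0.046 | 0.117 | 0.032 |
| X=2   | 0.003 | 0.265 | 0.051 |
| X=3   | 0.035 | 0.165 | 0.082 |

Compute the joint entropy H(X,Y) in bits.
2.9395 bits

H(X,Y) = -Σ_{x,y} P(x,y) log₂ P(x,y). Per-cell terms -P(x,y)·log₂P(x,y):
  X=0: 0.0999, 0.4504, 0.0179
  X=1: 0.2043, 0.3622, 0.1589
  X=2: 0.0251, 0.5077, 0.2190
  X=3: 0.1693, 0.4289, 0.2959
Sum of the 12 terms: H(X,Y) = 2.9395 bits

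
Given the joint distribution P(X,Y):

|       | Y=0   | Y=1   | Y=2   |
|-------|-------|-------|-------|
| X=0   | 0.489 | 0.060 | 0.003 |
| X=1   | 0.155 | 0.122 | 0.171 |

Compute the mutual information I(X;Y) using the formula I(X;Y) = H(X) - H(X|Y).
0.2911 bits

I(X;Y) = H(X) - H(X|Y)

Marginal of X (row sums):
  P(X=0) = 0.489 + 0.060 + 0.003 = 0.552
  P(X=1) = 0.155 + 0.122 + 0.171 = 0.448
H(X) = -[0.552·log₂(0.552) + 0.448·log₂(0.448)]
  = 0.473207 + 0.518976 = 0.99218 bits

Marginal of Y (column sums):
  P(Y=0) = 0.489 + 0.155 = 0.644
  P(Y=1) = 0.060 + 0.122 = 0.182
  P(Y=2) = 0.003 + 0.171 = 0.174
H(X|Y) = Σ_y P(y)·H(X|Y=y):
  Y=0: P(Y=0) = 0.644, P(X|Y=0) = (489/644, 155/644) → H(X|Y=0) = 0.796175
  Y=1: P(Y=1) = 0.182, P(X|Y=1) = (30/91, 61/91) → H(X|Y=1) = 0.914589
  Y=2: P(Y=2) = 0.174, P(X|Y=2) = (1/58, 57/58) → H(X|Y=2) = 0.125658
H(X|Y) = 0.644·0.796175 + 0.182·0.914589 + 0.174·0.125658 = 0.70106 bits

I(X;Y) = H(X) - H(X|Y) = 0.99218 - 0.70106 = 0.2911 bits

Cross-check via I(X;Y) = H(X) + H(Y) - H(X,Y): computing H(Y) from the column sums and H(X,Y) from the 6 cells in the same way gives H(Y) = 1.29518 bits and H(X,Y) = 1.99624 bits, so
I(X;Y) = 0.99218 + 1.29518 - 1.99624 = 0.2911 bits ✓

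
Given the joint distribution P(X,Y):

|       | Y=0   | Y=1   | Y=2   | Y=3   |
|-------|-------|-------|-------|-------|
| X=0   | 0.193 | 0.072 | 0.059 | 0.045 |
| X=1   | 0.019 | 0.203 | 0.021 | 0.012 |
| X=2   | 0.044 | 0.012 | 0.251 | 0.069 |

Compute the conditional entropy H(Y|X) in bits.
1.4203 bits

H(Y|X) = H(X,Y) - H(X)

H(X,Y) = -Σ_{x,y} P(x,y) log₂ P(x,y). Per-cell terms -P(x,y)·log₂P(x,y):
  X=0: 0.45805, 0.27330, 0.24091, 0.20133
  X=1: 0.10864, 0.46699, 0.11704, 0.07657
  X=2: 0.19828, 0.07657, 0.50055, 0.26615
Sum of the 12 terms: H(X,Y) = 2.9844 bits

Marginal of X (row sums):
  P(X=0) = 0.193 + 0.072 + 0.059 + 0.045 = 0.369
  P(X=1) = 0.019 + 0.203 + 0.021 + 0.012 = 0.255
  P(X=2) = 0.044 + 0.012 + 0.251 + 0.069 = 0.376
H(X) = -[0.369·log₂(0.369) + 0.255·log₂(0.255) + 0.376·log₂(0.376)]
  = 0.53074 + 0.50271 + 0.53061 = 1.5641 bits

H(Y|X) = H(X,Y) - H(X) = 2.9844 - 1.5641 = 1.4203 bits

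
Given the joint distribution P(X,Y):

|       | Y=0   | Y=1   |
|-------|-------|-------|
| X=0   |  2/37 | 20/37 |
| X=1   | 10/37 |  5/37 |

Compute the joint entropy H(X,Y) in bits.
1.6076 bits

H(X,Y) = -Σ_{x,y} P(x,y) log₂ P(x,y). Per-cell terms -P(x,y)·log₂P(x,y):
  X=0: 0.22754, 0.47974
  X=1: 0.51014, 0.39021
Sum of the 4 terms: H(X,Y) = 1.6076 bits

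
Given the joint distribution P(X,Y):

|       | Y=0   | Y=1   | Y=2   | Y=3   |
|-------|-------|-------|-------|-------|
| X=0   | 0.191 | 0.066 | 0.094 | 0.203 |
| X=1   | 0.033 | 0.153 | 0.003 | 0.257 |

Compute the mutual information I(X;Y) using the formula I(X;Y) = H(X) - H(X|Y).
0.1884 bits

I(X;Y) = H(X) - H(X|Y)

Marginal of X (row sums):
  P(X=0) = 0.191 + 0.066 + 0.094 + 0.203 = 0.554
  P(X=1) = 0.033 + 0.153 + 0.003 + 0.257 = 0.446
H(X) = -[0.554·log₂(0.554) + 0.446·log₂(0.446)]
  = 0.47203 + 0.51954 = 0.9916 bits

Marginal of Y (column sums):
  P(Y=0) = 0.191 + 0.033 = 0.224
  P(Y=1) = 0.066 + 0.153 = 0.219
  P(Y=2) = 0.094 + 0.003 = 0.097
  P(Y=3) = 0.203 + 0.257 = 0.460
H(X|Y) = Σ_y P(y)·H(X|Y=y):
  Y=0: P(Y=0) = 0.224, P(X|Y=0) = (191/224, 33/224) → H(X|Y=0) = 0.60310
  Y=1: P(Y=1) = 0.219, P(X|Y=1) = (22/73, 51/73) → H(X|Y=1) = 0.88296
  Y=2: P(Y=2) = 0.097, P(X|Y=2) = (94/97, 3/97) → H(X|Y=2) = 0.19902
  Y=3: P(Y=3) = 0.460, P(X|Y=3) = (203/460, 257/460) → H(X|Y=3) = 0.99004
H(X|Y) = 0.224·0.60310 + 0.219·0.88296 + 0.097·0.19902 + 0.460·0.99004 = 0.8032 bits

I(X;Y) = H(X) - H(X|Y) = 0.9916 - 0.8032 = 0.1884 bits

Cross-check via I(X;Y) = H(X) + H(Y) - H(X,Y): computing H(Y) from the column sums and H(X,Y) from the 8 cells in the same way gives H(Y) = 1.8051 bits and H(X,Y) = 2.6083 bits, so
I(X;Y) = 0.9916 + 1.8051 - 2.6083 = 0.1884 bits ✓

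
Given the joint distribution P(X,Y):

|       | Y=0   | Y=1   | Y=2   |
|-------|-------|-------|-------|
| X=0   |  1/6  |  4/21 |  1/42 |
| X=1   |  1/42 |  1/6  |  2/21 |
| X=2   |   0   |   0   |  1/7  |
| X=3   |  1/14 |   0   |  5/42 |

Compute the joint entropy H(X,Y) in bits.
2.9357 bits

H(X,Y) = -Σ_{x,y} P(x,y) log₂ P(x,y). Per-cell terms -P(x,y)·log₂P(x,y):
  X=0: 0.43083, 0.45568, 0.12839
  X=1: 0.12839, 0.43083, 0.32308
  X=2: 0.00000, 0.00000, 0.40105
  X=3: 0.27195, 0.00000, 0.36552
  (cells with P = 0 contribute 0)
Sum of the 12 terms: H(X,Y) = 2.9357 bits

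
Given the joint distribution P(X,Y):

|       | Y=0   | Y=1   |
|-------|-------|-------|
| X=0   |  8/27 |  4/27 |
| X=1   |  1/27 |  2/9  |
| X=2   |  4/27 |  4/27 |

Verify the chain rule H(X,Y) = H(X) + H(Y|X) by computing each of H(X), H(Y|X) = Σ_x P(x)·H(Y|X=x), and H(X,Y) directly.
H(X) = 1.5448 bits, H(Y|X) = 0.8578 bits, H(X,Y) = 2.4027 bits

Marginal of X (row sums):
  P(X=0) = 8/27 + 4/27 = 4/9
  P(X=1) = 1/27 + 2/9 = 7/27
  P(X=2) = 4/27 + 4/27 = 8/27
H(X) = -[(4/9)·log₂(4/9) + (7/27)·log₂(7/27) + (8/27)·log₂(8/27)]
  = 0.5199667 + 0.5049159 + 0.5199667 = 1.5448 bits

H(Y|X) = Σ_x P(x)·H(Y|X=x):
  X=0: P(X=0) = 4/9, P(Y|X=0) = (2/3, 1/3) → H(Y|X=0) = 0.9182958
  X=1: P(X=1) = 7/27, P(Y|X=1) = (1/7, 6/7) → H(Y|X=1) = 0.5916728
  X=2: P(X=2) = 8/27, P(Y|X=2) = (1/2, 1/2) → H(Y|X=2) = 1.0000000
H(Y|X) = (4/9)·0.9182958 + (7/27)·0.5916728 + (8/27)·1.0000000 = 0.8578 bits

H(X,Y) = -Σ_{x,y} P(x,y) log₂ P(x,y). Per-cell terms -P(x,y)·log₂P(x,y):
  X=0: 0.5199667, 0.4081315
  X=1: 0.1761069, 0.4822056
  X=2: 0.4081315, 0.4081315
Sum of the 6 terms: H(X,Y) = 2.4027 bits

Chain rule check:
  H(X) + H(Y|X) = 1.5448 + 0.8578 = 2.4026 bits
  H(X,Y) = 2.4027 bits
✓ Chain rule verified (Δ = 0.0001 is 4-dp rounding noise: each of the three values was rounded independently).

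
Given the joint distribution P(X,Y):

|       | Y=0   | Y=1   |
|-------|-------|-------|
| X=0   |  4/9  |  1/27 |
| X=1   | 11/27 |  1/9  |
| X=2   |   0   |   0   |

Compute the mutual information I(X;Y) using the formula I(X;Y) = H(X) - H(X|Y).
0.0281 bits

I(X;Y) = H(X) - H(X|Y)

Marginal of X (row sums):
  P(X=0) = 4/9 + 1/27 = 13/27
  P(X=1) = 11/27 + 1/9 = 14/27
  P(X=2) = 0 + 0 = 0
H(X) = -[(13/27)·log₂(13/27) + (14/27)·log₂(14/27)]   (outcomes with P = 0 contribute 0)
  = 0.5077 + 0.4913 = 0.9990 bits

Marginal of Y (column sums):
  P(Y=0) = 4/9 + 11/27 + 0 = 23/27
  P(Y=1) = 1/27 + 1/9 + 0 = 4/27
H(X|Y) = Σ_y P(y)·H(X|Y=y):
  Y=0: P(Y=0) = 23/27, P(X|Y=0) = (12/23, 11/23, 0) → H(X|Y=0) = 0.9986
  Y=1: P(Y=1) = 4/27, P(X|Y=1) = (1/4, 3/4, 0) → H(X|Y=1) = 0.8113
H(X|Y) = (23/27)·0.9986 + (4/27)·0.8113 = 0.9709 bits

I(X;Y) = H(X) - H(X|Y) = 0.9990 - 0.9709 = 0.0281 bits

Cross-check via I(X;Y) = H(X) + H(Y) - H(X,Y): computing H(Y) from the column sums and H(X,Y) from the 6 cells in the same way gives H(Y) = 0.6052 bits and H(X,Y) = 1.5761 bits, so
I(X;Y) = 0.9990 + 0.6052 - 1.5761 = 0.0281 bits ✓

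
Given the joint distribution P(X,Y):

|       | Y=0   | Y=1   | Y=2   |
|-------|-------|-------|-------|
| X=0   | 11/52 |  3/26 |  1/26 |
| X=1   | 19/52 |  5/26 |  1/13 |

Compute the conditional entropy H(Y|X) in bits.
1.3400 bits

H(Y|X) = H(X,Y) - H(X)

H(X,Y) = -Σ_{x,y} P(x,y) log₂ P(x,y). Per-cell terms -P(x,y)·log₂P(x,y):
  X=0: 0.47406, 0.35948, 0.18079
  X=1: 0.53073, 0.45741, 0.28465
Sum of the 6 terms: H(X,Y) = 2.2871 bits

Marginal of X (row sums):
  P(X=0) = 11/52 + 3/26 + 1/26 = 19/52
  P(X=1) = 19/52 + 5/26 + 1/13 = 33/52
H(X) = -[(19/52)·log₂(19/52) + (33/52)·log₂(33/52)]
  = 0.53073 + 0.41634 = 0.9471 bits

H(Y|X) = H(X,Y) - H(X) = 2.2871 - 0.9471 = 1.3400 bits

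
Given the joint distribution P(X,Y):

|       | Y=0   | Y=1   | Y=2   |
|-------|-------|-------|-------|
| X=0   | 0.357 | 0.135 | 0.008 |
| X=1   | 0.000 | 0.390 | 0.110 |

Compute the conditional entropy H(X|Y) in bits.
0.4740 bits

H(X|Y) = H(X,Y) - H(Y)

H(X,Y) = -Σ_{x,y} P(x,y) log₂ P(x,y). Per-cell terms -P(x,y)·log₂P(x,y):
  X=0: 0.530503, 0.390011, 0.055726
  X=1: 0.000000, 0.529797, 0.350287
  (cells with P = 0 contribute 0)
Sum of the 6 terms: H(X,Y) = 1.85632 bits

Marginal of Y (column sums):
  P(Y=0) = 0.357 + 0.000 = 0.357
  P(Y=1) = 0.135 + 0.390 = 0.525
  P(Y=2) = 0.008 + 0.110 = 0.118
H(Y) = -[0.357·log₂(0.357) + 0.525·log₂(0.525) + 0.118·log₂(0.118)]
  = 0.530503 + 0.488046 + 0.363811 = 1.38236 bits

H(X|Y) = H(X,Y) - H(Y) = 1.85632 - 1.38236 = 0.4740 bits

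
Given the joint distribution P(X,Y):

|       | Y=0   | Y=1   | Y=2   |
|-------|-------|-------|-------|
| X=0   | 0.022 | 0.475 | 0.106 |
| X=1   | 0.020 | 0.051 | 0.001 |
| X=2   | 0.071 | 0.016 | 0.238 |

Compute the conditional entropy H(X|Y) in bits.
0.8115 bits

H(X|Y) = H(X,Y) - H(Y)

H(X,Y) = -Σ_{x,y} P(x,y) log₂ P(x,y). Per-cell terms -P(x,y)·log₂P(x,y):
  X=0: 0.12114, 0.51015, 0.34321
  X=1: 0.11288, 0.21896, 0.00997
  X=2: 0.27094, 0.09545, 0.49289
Sum of the 9 terms: H(X,Y) = 2.1756 bits

Marginal of Y (column sums):
  P(Y=0) = 0.022 + 0.020 + 0.071 = 0.113
  P(Y=1) = 0.475 + 0.051 + 0.016 = 0.542
  P(Y=2) = 0.106 + 0.001 + 0.238 = 0.345
H(Y) = -[0.113·log₂(0.113) + 0.542·log₂(0.542) + 0.345·log₂(0.345)]
  = 0.35545 + 0.47893 + 0.52969 = 1.3641 bits

H(X|Y) = H(X,Y) - H(Y) = 2.1756 - 1.3641 = 0.8115 bits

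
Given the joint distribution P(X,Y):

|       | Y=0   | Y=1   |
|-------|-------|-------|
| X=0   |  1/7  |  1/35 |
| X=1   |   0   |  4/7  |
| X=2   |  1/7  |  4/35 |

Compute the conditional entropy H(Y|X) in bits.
0.3663 bits

H(Y|X) = H(X,Y) - H(X)

H(X,Y) = -Σ_{x,y} P(x,y) log₂ P(x,y). Per-cell terms -P(x,y)·log₂P(x,y):
  X=0: 0.40105, 0.14655
  X=1: 0.00000, 0.46135
  X=2: 0.40105, 0.35763
  (cells with P = 0 contribute 0)
Sum of the 6 terms: H(X,Y) = 1.76763 bits

Marginal of X (row sums):
  P(X=0) = 1/7 + 1/35 = 6/35
  P(X=1) = 0 + 4/7 = 4/7
  P(X=2) = 1/7 + 4/35 = 9/35
H(X) = -[(6/35)·log₂(6/35) + (4/7)·log₂(4/7) + (9/35)·log₂(9/35)]
  = 0.43617 + 0.46135 + 0.50383 = 1.40135 bits

H(Y|X) = H(X,Y) - H(X) = 1.76763 - 1.40135 = 0.3663 bits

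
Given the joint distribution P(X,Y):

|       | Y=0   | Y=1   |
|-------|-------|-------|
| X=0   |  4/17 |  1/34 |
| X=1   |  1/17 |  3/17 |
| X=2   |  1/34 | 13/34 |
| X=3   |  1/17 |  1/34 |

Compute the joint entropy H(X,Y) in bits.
2.3929 bits

H(X,Y) = -Σ_{x,y} P(x,y) log₂ P(x,y). Per-cell terms -P(x,y)·log₂P(x,y):
  X=0: 0.49117, 0.14963
  X=1: 0.24044, 0.44162
  X=2: 0.14963, 0.53033
  X=3: 0.24044, 0.14963
Sum of the 8 terms: H(X,Y) = 2.3929 bits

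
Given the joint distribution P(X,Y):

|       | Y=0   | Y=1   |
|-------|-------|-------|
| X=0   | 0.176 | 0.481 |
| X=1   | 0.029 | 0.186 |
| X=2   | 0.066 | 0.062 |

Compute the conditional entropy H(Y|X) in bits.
0.8014 bits

H(Y|X) = H(X,Y) - H(X)

H(X,Y) = -Σ_{x,y} P(x,y) log₂ P(x,y). Per-cell terms -P(x,y)·log₂P(x,y):
  X=0: 0.4411, 0.5079
  X=1: 0.1481, 0.4514
  X=2: 0.2588, 0.2487
Sum of the 6 terms: H(X,Y) = 2.0560 bits

Marginal of X (row sums):
  P(X=0) = 0.176 + 0.481 = 0.657
  P(X=1) = 0.029 + 0.186 = 0.215
  P(X=2) = 0.066 + 0.062 = 0.128
H(X) = -[0.657·log₂(0.657) + 0.215·log₂(0.215) + 0.128·log₂(0.128)]
  = 0.3982 + 0.4768 + 0.3796 = 1.2546 bits

H(Y|X) = H(X,Y) - H(X) = 2.0560 - 1.2546 = 0.8014 bits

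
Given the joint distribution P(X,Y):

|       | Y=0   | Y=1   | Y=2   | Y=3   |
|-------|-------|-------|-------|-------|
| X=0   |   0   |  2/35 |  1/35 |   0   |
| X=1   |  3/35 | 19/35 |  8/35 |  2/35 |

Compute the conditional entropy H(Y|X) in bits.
1.4654 bits

H(Y|X) = H(X,Y) - H(X)

H(X,Y) = -Σ_{x,y} P(x,y) log₂ P(x,y). Per-cell terms -P(x,y)·log₂P(x,y):
  X=0: 0.00000, 0.23596, 0.14655, 0.00000
  X=1: 0.30380, 0.47845, 0.48669, 0.23596
  (cells with P = 0 contribute 0)
Sum of the 8 terms: H(X,Y) = 1.8874 bits

Marginal of X (row sums):
  P(X=0) = 0 + 2/35 + 1/35 + 0 = 3/35
  P(X=1) = 3/35 + 19/35 + 8/35 + 2/35 = 32/35
H(X) = -[(3/35)·log₂(3/35) + (32/35)·log₂(32/35)]
  = 0.30380 + 0.11820 = 0.4220 bits

H(Y|X) = H(X,Y) - H(X) = 1.8874 - 0.4220 = 1.4654 bits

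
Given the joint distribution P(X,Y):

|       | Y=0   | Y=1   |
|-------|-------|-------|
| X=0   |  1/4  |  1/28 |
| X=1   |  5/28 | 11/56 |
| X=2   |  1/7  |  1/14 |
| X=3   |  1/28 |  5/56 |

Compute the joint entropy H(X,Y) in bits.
2.7326 bits

H(X,Y) = -Σ_{x,y} P(x,y) log₂ P(x,y). Per-cell terms -P(x,y)·log₂P(x,y):
  X=0: 0.50000, 0.17169
  X=1: 0.44383, 0.46120
  X=2: 0.40105, 0.27195
  X=3: 0.17169, 0.31120
Sum of the 8 terms: H(X,Y) = 2.7326 bits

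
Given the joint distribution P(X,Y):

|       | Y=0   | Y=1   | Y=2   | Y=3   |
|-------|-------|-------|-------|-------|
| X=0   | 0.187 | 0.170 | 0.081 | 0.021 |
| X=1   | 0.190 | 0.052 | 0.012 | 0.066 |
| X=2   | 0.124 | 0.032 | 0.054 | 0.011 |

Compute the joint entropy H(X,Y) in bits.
3.1414 bits

H(X,Y) = -Σ_{x,y} P(x,y) log₂ P(x,y). Per-cell terms -P(x,y)·log₂P(x,y):
  X=0: 0.45233, 0.43459, 0.29370, 0.11704
  X=1: 0.45523, 0.22180, 0.07657, 0.25881
  X=2: 0.37344, 0.15891, 0.22739, 0.07157
Sum of the 12 terms: H(X,Y) = 3.1414 bits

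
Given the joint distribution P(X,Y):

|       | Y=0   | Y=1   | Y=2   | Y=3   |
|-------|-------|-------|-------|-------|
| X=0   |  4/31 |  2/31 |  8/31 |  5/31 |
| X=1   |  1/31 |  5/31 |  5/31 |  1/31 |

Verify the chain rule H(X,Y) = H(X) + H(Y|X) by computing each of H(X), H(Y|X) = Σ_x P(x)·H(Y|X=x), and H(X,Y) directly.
H(X) = 0.9629 bits, H(Y|X) = 1.7710 bits, H(X,Y) = 2.7339 bits

Marginal of X (row sums):
  P(X=0) = 4/31 + 2/31 + 8/31 + 5/31 = 19/31
  P(X=1) = 1/31 + 5/31 + 5/31 + 1/31 = 12/31
H(X) = -[(19/31)·log₂(19/31) + (12/31)·log₂(12/31)]
  = 0.43287 + 0.53003 = 0.9629 bits

H(Y|X) = Σ_x P(x)·H(Y|X=x):
  X=0: P(X=0) = 19/31, P(Y|X=0) = (4/19, 2/19, 8/19, 5/19) → H(Y|X=0) = 1.84742
  X=1: P(X=1) = 12/31, P(Y|X=1) = (1/12, 5/12, 5/12, 1/12) → H(Y|X=1) = 1.65002
H(Y|X) = (19/31)·1.84742 + (12/31)·1.65002 = 1.7710 bits

H(X,Y) = -Σ_{x,y} P(x,y) log₂ P(x,y). Per-cell terms -P(x,y)·log₂P(x,y):
  X=0: 0.38119, 0.25511, 0.50431, 0.42456
  X=1: 0.15981, 0.42456, 0.42456, 0.15981
Sum of the 8 terms: H(X,Y) = 2.7339 bits

Chain rule check:
  H(X) + H(Y|X) = 0.9629 + 1.7710 = 2.7339 bits
  H(X,Y) = 2.7339 bits
✓ Chain rule verified.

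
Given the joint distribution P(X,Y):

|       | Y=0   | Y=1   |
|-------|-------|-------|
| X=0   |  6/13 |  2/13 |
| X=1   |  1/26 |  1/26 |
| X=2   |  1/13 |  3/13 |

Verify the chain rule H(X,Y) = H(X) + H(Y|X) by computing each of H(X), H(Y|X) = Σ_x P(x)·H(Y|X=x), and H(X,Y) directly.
H(X) = 1.2389 bits, H(Y|X) = 0.8258 bits, H(X,Y) = 2.0647 bits

Marginal of X (row sums):
  P(X=0) = 6/13 + 2/13 = 8/13
  P(X=1) = 1/26 + 1/26 = 1/13
  P(X=2) = 1/13 + 3/13 = 4/13
H(X) = -[(8/13)·log₂(8/13) + (1/13)·log₂(1/13) + (4/13)·log₂(4/13)]
  = 0.43104 + 0.28465 + 0.52321 = 1.2389 bits

H(Y|X) = Σ_x P(x)·H(Y|X=x):
  X=0: P(X=0) = 8/13, P(Y|X=0) = (3/4, 1/4) → H(Y|X=0) = 0.81128
  X=1: P(X=1) = 1/13, P(Y|X=1) = (1/2, 1/2) → H(Y|X=1) = 1.00000
  X=2: P(X=2) = 4/13, P(Y|X=2) = (1/4, 3/4) → H(Y|X=2) = 0.81128
H(Y|X) = (8/13)·0.81128 + (1/13)·1.00000 + (4/13)·0.81128 = 0.8258 bits

H(X,Y) = -Σ_{x,y} P(x,y) log₂ P(x,y). Per-cell terms -P(x,y)·log₂P(x,y):
  X=0: 0.51484, 0.41545
  X=1: 0.18079, 0.18079
  X=2: 0.28465, 0.48819
Sum of the 6 terms: H(X,Y) = 2.0647 bits

Chain rule check:
  H(X) + H(Y|X) = 1.2389 + 0.8258 = 2.0647 bits
  H(X,Y) = 2.0647 bits
✓ Chain rule verified.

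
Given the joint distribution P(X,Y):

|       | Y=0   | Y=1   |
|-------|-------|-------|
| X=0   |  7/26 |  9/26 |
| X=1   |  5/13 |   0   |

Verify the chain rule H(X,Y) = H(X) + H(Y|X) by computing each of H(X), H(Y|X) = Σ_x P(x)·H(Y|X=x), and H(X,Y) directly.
H(X) = 0.9612 bits, H(Y|X) = 0.6084 bits, H(X,Y) = 1.5697 bits

Marginal of X (row sums):
  P(X=0) = 7/26 + 9/26 = 8/13
  P(X=1) = 5/13 + 0 = 5/13
H(X) = -[(8/13)·log₂(8/13) + (5/13)·log₂(5/13)]
  = 0.4310 + 0.5302 = 0.9612 bits

H(Y|X) = Σ_x P(x)·H(Y|X=x):
  X=0: P(X=0) = 8/13, P(Y|X=0) = (7/16, 9/16) → H(Y|X=0) = 0.9887
  X=1: P(X=1) = 5/13, P(Y|X=1) = (1, 0) → H(Y|X=1) = 0.0000
H(Y|X) = (8/13)·0.9887 + (5/13)·0.0000 = 0.6084 bits

H(X,Y) = -Σ_{x,y} P(x,y) log₂ P(x,y). Per-cell terms -P(x,y)·log₂P(x,y):
  X=0: 0.5097, 0.5298
  X=1: 0.5302, 0.0000
  (cells with P = 0 contribute 0)
Sum of the 4 terms: H(X,Y) = 1.5697 bits

Chain rule check:
  H(X) + H(Y|X) = 0.9612 + 0.6084 = 1.5696 bits
  H(X,Y) = 1.5697 bits
✓ Chain rule verified (Δ = 0.0001 is 4-dp rounding noise: each of the three values was rounded independently).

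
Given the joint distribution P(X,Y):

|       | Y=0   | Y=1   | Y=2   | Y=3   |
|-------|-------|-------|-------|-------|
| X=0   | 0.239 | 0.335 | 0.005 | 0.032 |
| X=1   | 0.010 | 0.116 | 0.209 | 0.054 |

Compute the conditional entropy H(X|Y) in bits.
0.5476 bits

H(X|Y) = H(X,Y) - H(Y)

H(X,Y) = -Σ_{x,y} P(x,y) log₂ P(x,y). Per-cell terms -P(x,y)·log₂P(x,y):
  X=0: 0.493515, 0.528552, 0.038219, 0.158905
  X=1: 0.066439, 0.360505, 0.472011, 0.227388
Sum of the 8 terms: H(X,Y) = 2.34553 bits

Marginal of Y (column sums):
  P(Y=0) = 0.239 + 0.010 = 0.249
  P(Y=1) = 0.335 + 0.116 = 0.451
  P(Y=2) = 0.005 + 0.209 = 0.214
  P(Y=3) = 0.032 + 0.054 = 0.086
H(Y) = -[0.249·log₂(0.249) + 0.451·log₂(0.451) + 0.214·log₂(0.214) + 0.086·log₂(0.086)]
  = 0.499440 + 0.518109 + 0.476004 + 0.304399 = 1.79795 bits

H(X|Y) = H(X,Y) - H(Y) = 2.34553 - 1.79795 = 0.5476 bits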